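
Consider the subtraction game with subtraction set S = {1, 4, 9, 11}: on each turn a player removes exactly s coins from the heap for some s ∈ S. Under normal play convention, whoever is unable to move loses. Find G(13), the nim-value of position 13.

n :  0  1  2  3  4  5  6  7  8  9 10 11 12 13
G :  0  1  0  1  2  0  1  0  1  2  0  1  0  1

1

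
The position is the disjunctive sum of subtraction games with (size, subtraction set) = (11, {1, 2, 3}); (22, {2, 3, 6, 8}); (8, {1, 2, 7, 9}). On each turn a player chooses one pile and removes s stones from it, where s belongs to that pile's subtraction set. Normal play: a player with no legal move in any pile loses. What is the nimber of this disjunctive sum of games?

Pile A, S = {1, 2, 3}:
n :  0  1  2  3  4  5  6  7  8  9 10 11
G :  0  1  2  3  0  1  2  3  0  1  2  3
G_A(11) = 3.
Pile B, S = {2, 3, 6, 8}:
G(0) = 0
G(1) = mex{} = 0
G(2) = mex{0} = 1
G(3) = mex{0,0} = 1
G(4) = mex{1,0} = 2
G(5) = mex{1,1} = 0
G(6) = mex{2,1,0} = 3
G(7) = mex{0,2,0} = 1
G(8) = mex{3,0,1,0} = 2
G(9) = mex{1,3,1,0} = 2
G(10) = mex{2,1,2,1} = 0
G(11) = mex{2,2,0,1} = 3
G(12) = mex{0,2,3,2} = 1
G(13) = mex{3,0,1,0} = 2
G(14) = mex{1,3,2,3} = 0
G(15) = mex{2,1,2,1} = 0
G(16) = mex{0,2,0,2} = 1
G(17) = mex{0,0,3,2} = 1
G(18) = mex{1,0,1,0} = 2
G(19) = mex{1,1,2,3} = 0
G(20) = mex{2,1,0,1} = 3
G(21) = mex{0,2,0,2} = 1
G(22) = mex{3,0,1,0} = 2
G_B(22) = 2.
Pile C, S = {1, 2, 7, 9}:
n : 0 1 2 3 4 5 6 7 8
G : 0 1 2 0 1 2 0 1 2
G_C(8) = 2.
Combined Grundy value = 3 ⊕ 2 ⊕ 2 = 3.

3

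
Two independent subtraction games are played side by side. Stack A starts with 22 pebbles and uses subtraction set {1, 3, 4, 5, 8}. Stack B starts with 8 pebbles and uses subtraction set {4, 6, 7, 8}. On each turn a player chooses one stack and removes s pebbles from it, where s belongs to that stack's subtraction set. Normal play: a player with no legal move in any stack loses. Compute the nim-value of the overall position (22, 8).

0

Stack A, S = {1, 3, 4, 5, 8}:
G(0) = 0
G(1) = mex{0} = 1
G(2) = mex{1} = 0
G(3) = mex{0,0} = 1
G(4) = mex{1,1,0} = 2
G(5) = mex{2,0,1,0} = 3
G(6) = mex{3,1,0,1} = 2
G(7) = mex{2,2,1,0} = 3
G(8) = mex{3,3,2,1,0} = 4
G(9) = mex{4,2,3,2,1} = 0
G(10) = mex{0,3,2,3,0} = 1
G(11) = mex{1,4,3,2,1} = 0
G(12) = mex{0,0,4,3,2} = 1
G(13) = mex{1,1,0,4,3} = 2
G(14) = mex{2,0,1,0,2} = 3
G(15) = mex{3,1,0,1,3} = 2
G(16) = mex{2,2,1,0,4} = 3
G(17) = mex{3,3,2,1,0} = 4
G(18) = mex{4,2,3,2,1} = 0
G(19) = mex{0,3,2,3,0} = 1
G(20) = mex{1,4,3,2,1} = 0
G(21) = mex{0,0,4,3,2} = 1
G(22) = mex{1,1,0,4,3} = 2
G_A(22) = 2.
Stack B, S = {4, 6, 7, 8}:
G(0) = 0
G(1) = mex{} = 0
G(2) = mex{} = 0
G(3) = mex{} = 0
G(4) = mex{0} = 1
G(5) = mex{0} = 1
G(6) = mex{0,0} = 1
G(7) = mex{0,0,0} = 1
G(8) = mex{1,0,0,0} = 2
G_B(8) = 2.
Combined Grundy value = 2 ⊕ 2 = 0.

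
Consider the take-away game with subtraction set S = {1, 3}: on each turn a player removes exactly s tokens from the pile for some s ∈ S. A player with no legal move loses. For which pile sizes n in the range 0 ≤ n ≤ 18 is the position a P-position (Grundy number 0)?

0, 2, 4, 6, 8, 10, 12, 14, 16, 18

G(0) = 0
G(1) = mex{0} = 1
G(2) = mex{1} = 0
G(3) = mex{0,0} = 1
G(4) = mex{1,1} = 0
G(5) = mex{0,0} = 1
G(6) = mex{1,1} = 0
G(7) = mex{0,0} = 1
G(8) = mex{1,1} = 0
G(9) = mex{0,0} = 1
G(10) = mex{1,1} = 0
G(11) = mex{0,0} = 1
G(12) = mex{1,1} = 0
G(13) = mex{0,0} = 1
G(14) = mex{1,1} = 0
G(15) = mex{0,0} = 1
G(16) = mex{1,1} = 0
G(17) = mex{0,0} = 1
G(18) = mex{1,1} = 0
P-positions are exactly the n with G(n) = 0.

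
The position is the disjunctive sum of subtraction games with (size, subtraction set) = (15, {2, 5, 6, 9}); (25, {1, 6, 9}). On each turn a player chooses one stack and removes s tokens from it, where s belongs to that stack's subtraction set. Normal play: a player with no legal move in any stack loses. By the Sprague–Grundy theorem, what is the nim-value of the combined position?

1

Stack A, S = {2, 5, 6, 9}:
n :  0  1  2  3  4  5  6  7  8  9 10 11 12 13 14 15
G :  0  0  1  1  0  2  1  3  0  2  1  0  0  1  1  0
G_A(15) = 0.
Stack B, S = {1, 6, 9}:
n :  0  1  2  3  4  5  6  7  8  9 10 11 12 13 14 15 16 17 18 19 20 21 22 23 24 25
G :  0  1  0  1  0  1  2  0  1  2  3  2  0  1  0  1  2  0  1  0  1  2  0  1  0  1
G_B(25) = 1.
Combined Grundy value = 0 ⊕ 1 = 1.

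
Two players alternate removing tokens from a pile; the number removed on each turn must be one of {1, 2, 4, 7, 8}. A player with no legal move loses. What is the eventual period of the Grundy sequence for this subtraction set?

G(0) = 0
G(1) = mex{0} = 1
G(2) = mex{1,0} = 2
G(3) = mex{2,1} = 0
G(4) = mex{0,2,0} = 1
G(5) = mex{1,0,1} = 2
G(6) = mex{2,1,2} = 0
G(7) = mex{0,2,0,0} = 1
G(8) = mex{1,0,1,1,0} = 2
G(9) = mex{2,1,2,2,1} = 0
G(10) = mex{0,2,0,0,2} = 1
G(11) = mex{1,0,1,1,0} = 2
G(12) = mex{2,1,2,2,1} = 0
G(13) = mex{0,2,0,0,2} = 1
G(14) = mex{1,0,1,1,0} = 2
G(n+3) = G(n) holds for n = 0,…,7 (a full window of length max(S) = 8), so the sequence is purely periodic with period 3.

3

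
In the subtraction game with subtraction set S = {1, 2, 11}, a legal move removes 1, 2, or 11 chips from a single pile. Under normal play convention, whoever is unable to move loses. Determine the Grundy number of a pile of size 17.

G(0) = 0
G(1) = mex{0} = 1
G(2) = mex{1,0} = 2
G(3) = mex{2,1} = 0
G(4) = mex{0,2} = 1
G(5) = mex{1,0} = 2
G(6) = mex{2,1} = 0
G(7) = mex{0,2} = 1
G(8) = mex{1,0} = 2
G(9) = mex{2,1} = 0
G(10) = mex{0,2} = 1
G(11) = mex{1,0,0} = 2
G(12) = mex{2,1,1} = 0
G(13) = mex{0,2,2} = 1
G(14) = mex{1,0,0} = 2
G(15) = mex{2,1,1} = 0
G(16) = mex{0,2,2} = 1
G(17) = mex{1,0,0} = 2

2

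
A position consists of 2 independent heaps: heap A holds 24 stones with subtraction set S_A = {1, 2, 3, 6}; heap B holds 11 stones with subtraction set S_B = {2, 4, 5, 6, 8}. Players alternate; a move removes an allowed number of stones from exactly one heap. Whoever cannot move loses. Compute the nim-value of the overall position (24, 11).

0

Heap A, S = {1, 2, 3, 6}:
G(0) = 0
G(1) = mex{0} = 1
G(2) = mex{1,0} = 2
G(3) = mex{2,1,0} = 3
G(4) = mex{3,2,1} = 0
G(5) = mex{0,3,2} = 1
G(6) = mex{1,0,3,0} = 2
G(7) = mex{2,1,0,1} = 3
G(8) = mex{3,2,1,2} = 0
G(9) = mex{0,3,2,3} = 1
G(10) = mex{1,0,3,0} = 2
G(11) = mex{2,1,0,1} = 3
G(12) = mex{3,2,1,2} = 0
G(13) = mex{0,3,2,3} = 1
G(14) = mex{1,0,3,0} = 2
G(15) = mex{2,1,0,1} = 3
G(16) = mex{3,2,1,2} = 0
G(17) = mex{0,3,2,3} = 1
G(18) = mex{1,0,3,0} = 2
G(19) = mex{2,1,0,1} = 3
G(20) = mex{3,2,1,2} = 0
G(21) = mex{0,3,2,3} = 1
G(22) = mex{1,0,3,0} = 2
G(23) = mex{2,1,0,1} = 3
G(24) = mex{3,2,1,2} = 0
G_A(24) = 0.
Heap B, S = {2, 4, 5, 6, 8}:
G(0) = 0
G(1) = mex{} = 0
G(2) = mex{0} = 1
G(3) = mex{0} = 1
G(4) = mex{1,0} = 2
G(5) = mex{1,0,0} = 2
G(6) = mex{2,1,0,0} = 3
G(7) = mex{2,1,1,0} = 3
G(8) = mex{3,2,1,1,0} = 4
G(9) = mex{3,2,2,1,0} = 4
G(10) = mex{4,3,2,2,1} = 0
G(11) = mex{4,3,3,2,1} = 0
G_B(11) = 0.
Combined Grundy value = 0 ⊕ 0 = 0.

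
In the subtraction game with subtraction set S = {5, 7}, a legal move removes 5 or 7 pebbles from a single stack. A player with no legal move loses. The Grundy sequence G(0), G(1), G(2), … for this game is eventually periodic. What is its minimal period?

G(0) = 0
G(1) = mex{} = 0
G(2) = mex{} = 0
G(3) = mex{} = 0
G(4) = mex{} = 0
G(5) = mex{0} = 1
G(6) = mex{0} = 1
G(7) = mex{0,0} = 1
G(8) = mex{0,0} = 1
G(9) = mex{0,0} = 1
G(10) = mex{1,0} = 2
G(11) = mex{1,0} = 2
G(12) = mex{1,1} = 0
G(13) = mex{1,1} = 0
G(14) = mex{1,1} = 0
G(15) = mex{2,1} = 0
G(16) = mex{2,1} = 0
G(17) = mex{0,2} = 1
G(18) = mex{0,2} = 1
G(19) = mex{0,0} = 1
G(20) = mex{0,0} = 1
G(21) = mex{0,0} = 1
G(22) = mex{1,0} = 2
G(23) = mex{1,0} = 2
G(24) = mex{1,1} = 0
G(25) = mex{1,1} = 0
G(n+12) = G(n) holds for n = 0,…,6 (a full window of length max(S) = 7), so the sequence is purely periodic with period 12.

12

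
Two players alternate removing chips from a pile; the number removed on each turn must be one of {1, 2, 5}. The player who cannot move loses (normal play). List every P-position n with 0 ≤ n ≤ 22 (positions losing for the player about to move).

G(0) = 0
G(1) = mex{0} = 1
G(2) = mex{1,0} = 2
G(3) = mex{2,1} = 0
G(4) = mex{0,2} = 1
G(5) = mex{1,0,0} = 2
G(6) = mex{2,1,1} = 0
G(7) = mex{0,2,2} = 1
G(8) = mex{1,0,0} = 2
G(9) = mex{2,1,1} = 0
G(10) = mex{0,2,2} = 1
G(11) = mex{1,0,0} = 2
G(12) = mex{2,1,1} = 0
G(13) = mex{0,2,2} = 1
G(14) = mex{1,0,0} = 2
G(15) = mex{2,1,1} = 0
G(16) = mex{0,2,2} = 1
G(17) = mex{1,0,0} = 2
G(18) = mex{2,1,1} = 0
G(19) = mex{0,2,2} = 1
G(20) = mex{1,0,0} = 2
G(21) = mex{2,1,1} = 0
G(22) = mex{0,2,2} = 1
P-positions are exactly the n with G(n) = 0.

0, 3, 6, 9, 12, 15, 18, 21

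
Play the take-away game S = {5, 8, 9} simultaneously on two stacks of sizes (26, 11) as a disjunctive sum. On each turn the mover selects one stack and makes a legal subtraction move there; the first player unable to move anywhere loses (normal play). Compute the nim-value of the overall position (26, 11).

0

All stacks use S = {5, 8, 9}:
G(0) = 0
G(1) = mex{} = 0
G(2) = mex{} = 0
G(3) = mex{} = 0
G(4) = mex{} = 0
G(5) = mex{0} = 1
G(6) = mex{0} = 1
G(7) = mex{0} = 1
G(8) = mex{0,0} = 1
G(9) = mex{0,0,0} = 1
G(10) = mex{1,0,0} = 2
G(11) = mex{1,0,0} = 2
G(12) = mex{1,0,0} = 2
G(13) = mex{1,1,0} = 2
G(14) = mex{1,1,1} = 0
G(15) = mex{2,1,1} = 0
G(16) = mex{2,1,1} = 0
G(17) = mex{2,1,1} = 0
G(18) = mex{2,2,1} = 0
G(19) = mex{0,2,2} = 1
G(20) = mex{0,2,2} = 1
G(21) = mex{0,2,2} = 1
G(22) = mex{0,0,2} = 1
G(23) = mex{0,0,0} = 1
G(24) = mex{1,0,0} = 2
G(25) = mex{1,0,0} = 2
G(26) = mex{1,0,0} = 2
Stack A: G(26) = 2.
Stack B: G(11) = 2.
Combined Grundy value = 2 ⊕ 2 = 0.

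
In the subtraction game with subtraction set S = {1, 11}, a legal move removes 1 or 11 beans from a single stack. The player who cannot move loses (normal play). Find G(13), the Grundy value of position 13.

n :  0  1  2  3  4  5  6  7  8  9 10 11 12 13
G :  0  1  0  1  0  1  0  1  0  1  0  1  0  1

1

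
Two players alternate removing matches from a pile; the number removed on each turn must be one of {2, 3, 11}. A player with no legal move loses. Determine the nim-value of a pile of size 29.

n :  0  1  2  3  4  5  6  7  8  9 10 11 12 13 14 15 16 17 18 19 20 21 22 23 24 25 26 27 28 29
G :  0  0  1  1  2  0  0  1  1  2  0  3  1  2  0  0  1  1  2  0  0  1  1  2  0  3  1  2  0  0

0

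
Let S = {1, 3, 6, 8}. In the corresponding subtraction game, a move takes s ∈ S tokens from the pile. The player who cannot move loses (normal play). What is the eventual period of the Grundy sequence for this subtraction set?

9

G(0) = 0
G(1) = mex{0} = 1
G(2) = mex{1} = 0
G(3) = mex{0,0} = 1
G(4) = mex{1,1} = 0
G(5) = mex{0,0} = 1
G(6) = mex{1,1,0} = 2
G(7) = mex{2,0,1} = 3
G(8) = mex{3,1,0,0} = 2
G(9) = mex{2,2,1,1} = 0
G(10) = mex{0,3,0,0} = 1
G(11) = mex{1,2,1,1} = 0
G(12) = mex{0,0,2,0} = 1
G(13) = mex{1,1,3,1} = 0
G(14) = mex{0,0,2,2} = 1
G(15) = mex{1,1,0,3} = 2
G(16) = mex{2,0,1,2} = 3
G(17) = mex{3,1,0,0} = 2
G(18) = mex{2,2,1,1} = 0
G(19) = mex{0,3,0,0} = 1
G(n+9) = G(n) holds for n = 0,…,7 (a full window of length max(S) = 8), so the sequence is purely periodic with period 9.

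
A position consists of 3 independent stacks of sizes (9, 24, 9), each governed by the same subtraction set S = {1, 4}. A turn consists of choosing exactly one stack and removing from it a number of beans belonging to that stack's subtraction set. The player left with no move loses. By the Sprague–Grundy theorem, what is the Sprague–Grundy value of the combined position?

All stacks use S = {1, 4}:
n :  0  1  2  3  4  5  6  7  8  9 10 11 12 13 14 15 16 17 18 19 20 21 22 23 24
G :  0  1  0  1  2  0  1  0  1  2  0  1  0  1  2  0  1  0  1  2  0  1  0  1  2
Stack A: G(9) = 2.
Stack B: G(24) = 2.
Stack C: G(9) = 2.
Combined Grundy value = 2 ⊕ 2 ⊕ 2 = 2.

2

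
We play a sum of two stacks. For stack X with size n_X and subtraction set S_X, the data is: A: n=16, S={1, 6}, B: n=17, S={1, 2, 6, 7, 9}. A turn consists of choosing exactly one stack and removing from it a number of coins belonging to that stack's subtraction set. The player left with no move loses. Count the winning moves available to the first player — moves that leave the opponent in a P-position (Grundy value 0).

5

Stack A, S = {1, 6}:
n :  0  1  2  3  4  5  6  7  8  9 10 11 12 13 14 15 16
G :  0  1  0  1  0  1  2  0  1  0  1  0  1  2  0  1  0
G_A(16) = 0.
Stack B, S = {1, 2, 6, 7, 9}:
n :  0  1  2  3  4  5  6  7  8  9 10 11 12 13 14 15 16 17
G :  0  1  2  0  1  2  3  4  0  1  2  0  1  2  3  4  0  1
G_B(17) = 1.
Combined Grundy value = 0 ⊕ 1 = 1.
A winning move leaves total XOR = 0, i.e. changes one component's Grundy value g to g ⊕ X where X is the current total.
Stack A: need g' = 0⊕1 = 1. Options: 16−1→G=1, 16−6→G=1. Hits: 2.
Stack B: need g' = 1⊕1 = 0. Options: 17−1→G=0, 17−2→G=4, 17−6→G=0, 17−7→G=2, 17−9→G=0. Hits: 3.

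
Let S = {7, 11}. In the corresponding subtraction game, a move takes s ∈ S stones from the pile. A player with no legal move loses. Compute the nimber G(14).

G(0) = 0
G(1) = mex{} = 0
G(2) = mex{} = 0
G(3) = mex{} = 0
G(4) = mex{} = 0
G(5) = mex{} = 0
G(6) = mex{} = 0
G(7) = mex{0} = 1
G(8) = mex{0} = 1
G(9) = mex{0} = 1
G(10) = mex{0} = 1
G(11) = mex{0,0} = 1
G(12) = mex{0,0} = 1
G(13) = mex{0,0} = 1
G(14) = mex{1,0} = 2

2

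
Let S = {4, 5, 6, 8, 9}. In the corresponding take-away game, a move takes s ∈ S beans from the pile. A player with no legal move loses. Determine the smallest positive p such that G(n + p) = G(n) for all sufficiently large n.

G(0) = 0
G(1) = mex{} = 0
G(2) = mex{} = 0
G(3) = mex{} = 0
G(4) = mex{0} = 1
G(5) = mex{0,0} = 1
G(6) = mex{0,0,0} = 1
G(7) = mex{0,0,0} = 1
G(8) = mex{1,0,0,0} = 2
G(9) = mex{1,1,0,0,0} = 2
G(10) = mex{1,1,1,0,0} = 2
G(11) = mex{1,1,1,0,0} = 2
G(12) = mex{2,1,1,1,0} = 3
G(13) = mex{2,2,1,1,1} = 0
G(14) = mex{2,2,2,1,1} = 0
G(15) = mex{2,2,2,1,1} = 0
G(16) = mex{3,2,2,2,1} = 0
G(17) = mex{0,3,2,2,2} = 1
G(18) = mex{0,0,3,2,2} = 1
G(19) = mex{0,0,0,2,2} = 1
G(20) = mex{0,0,0,3,2} = 1
G(21) = mex{1,0,0,0,3} = 2
G(22) = mex{1,1,0,0,0} = 2
G(23) = mex{1,1,1,0,0} = 2
G(24) = mex{1,1,1,0,0} = 2
G(25) = mex{2,1,1,1,0} = 3
G(26) = mex{2,2,1,1,1} = 0
G(27) = mex{2,2,2,1,1} = 0
G(n+13) = G(n) holds for n = 0,…,8 (a full window of length max(S) = 9), so the sequence is purely periodic with period 13.

13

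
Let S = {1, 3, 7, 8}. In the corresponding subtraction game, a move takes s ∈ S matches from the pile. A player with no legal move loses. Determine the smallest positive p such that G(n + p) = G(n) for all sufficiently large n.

15

n :  0  1  2  3  4  5  6  7  8  9 10 11 12 13 14 15 16 17 18 19 20 21 22 23 24 25 26 27 28 29 30 31
G :  0  1  0  1  0  1  0  1  2  3  2  3  2  3  2  0  1  0  1  0  1  0  1  2  3  2  3  2  3  2  0  1
G(n+15) = G(n) holds for n = 0,…,7 (a full window of length max(S) = 8), so the sequence is purely periodic with period 15.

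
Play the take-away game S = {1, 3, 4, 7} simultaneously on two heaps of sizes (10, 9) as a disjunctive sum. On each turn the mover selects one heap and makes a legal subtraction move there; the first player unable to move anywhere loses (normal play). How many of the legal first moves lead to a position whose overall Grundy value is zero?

4

All heaps use S = {1, 3, 4, 7}:
n :  0  1  2  3  4  5  6  7  8  9 10
G :  0  1  0  1  2  3  2  3  0  1  0
Heap A: G(10) = 0.
Heap B: G(9) = 1.
Combined Grundy value = 0 ⊕ 1 = 1.
A winning move leaves total XOR = 0, i.e. changes one component's Grundy value g to g ⊕ X where X is the current total.
Heap A: need g' = 0⊕1 = 1. Options: 10−1→G=1, 10−3→G=3, 10−4→G=2, 10−7→G=1. Hits: 2.
Heap B: need g' = 1⊕1 = 0. Options: 9−1→G=0, 9−3→G=2, 9−4→G=3, 9−7→G=0. Hits: 2.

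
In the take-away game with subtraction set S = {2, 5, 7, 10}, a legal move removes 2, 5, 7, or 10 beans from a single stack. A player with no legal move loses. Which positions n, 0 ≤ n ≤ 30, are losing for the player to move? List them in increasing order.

0, 1, 4, 12, 13, 16, 24, 25, 28

n :  0  1  2  3  4  5  6  7  8  9 10 11 12 13 14 15 16 17 18 19 20 21 22 23 24 25 26 27 28 29 30
G :  0  0  1  1  0  2  1  3  2  2  3  3  0  0  1  1  0  2  1  3  2  2  3  3  0  0  1  1  0  2  1
P-positions are exactly the n with G(n) = 0.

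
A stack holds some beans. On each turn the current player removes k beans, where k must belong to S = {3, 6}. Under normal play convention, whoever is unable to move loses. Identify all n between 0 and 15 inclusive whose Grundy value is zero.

0, 1, 2, 9, 10, 11

n :  0  1  2  3  4  5  6  7  8  9 10 11 12 13 14 15
G :  0  0  0  1  1  1  2  2  2  0  0  0  1  1  1  2
P-positions are exactly the n with G(n) = 0.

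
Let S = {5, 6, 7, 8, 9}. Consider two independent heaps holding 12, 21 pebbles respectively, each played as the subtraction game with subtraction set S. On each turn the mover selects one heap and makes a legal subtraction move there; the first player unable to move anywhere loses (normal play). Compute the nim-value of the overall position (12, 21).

3

All heaps use S = {5, 6, 7, 8, 9}:
G(0) = 0
G(1) = mex{} = 0
G(2) = mex{} = 0
G(3) = mex{} = 0
G(4) = mex{} = 0
G(5) = mex{0} = 1
G(6) = mex{0,0} = 1
G(7) = mex{0,0,0} = 1
G(8) = mex{0,0,0,0} = 1
G(9) = mex{0,0,0,0,0} = 1
G(10) = mex{1,0,0,0,0} = 2
G(11) = mex{1,1,0,0,0} = 2
G(12) = mex{1,1,1,0,0} = 2
G(13) = mex{1,1,1,1,0} = 2
G(14) = mex{1,1,1,1,1} = 0
G(15) = mex{2,1,1,1,1} = 0
G(16) = mex{2,2,1,1,1} = 0
G(17) = mex{2,2,2,1,1} = 0
G(18) = mex{2,2,2,2,1} = 0
G(19) = mex{0,2,2,2,2} = 1
G(20) = mex{0,0,2,2,2} = 1
G(21) = mex{0,0,0,2,2} = 1
Heap A: G(12) = 2.
Heap B: G(21) = 1.
Combined Grundy value = 2 ⊕ 1 = 3.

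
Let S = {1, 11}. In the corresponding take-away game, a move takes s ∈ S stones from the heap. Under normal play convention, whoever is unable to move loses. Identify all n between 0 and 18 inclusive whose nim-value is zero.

G(0) = 0
G(1) = mex{0} = 1
G(2) = mex{1} = 0
G(3) = mex{0} = 1
G(4) = mex{1} = 0
G(5) = mex{0} = 1
G(6) = mex{1} = 0
G(7) = mex{0} = 1
G(8) = mex{1} = 0
G(9) = mex{0} = 1
G(10) = mex{1} = 0
G(11) = mex{0,0} = 1
G(12) = mex{1,1} = 0
G(13) = mex{0,0} = 1
G(14) = mex{1,1} = 0
G(15) = mex{0,0} = 1
G(16) = mex{1,1} = 0
G(17) = mex{0,0} = 1
G(18) = mex{1,1} = 0
P-positions are exactly the n with G(n) = 0.

0, 2, 4, 6, 8, 10, 12, 14, 16, 18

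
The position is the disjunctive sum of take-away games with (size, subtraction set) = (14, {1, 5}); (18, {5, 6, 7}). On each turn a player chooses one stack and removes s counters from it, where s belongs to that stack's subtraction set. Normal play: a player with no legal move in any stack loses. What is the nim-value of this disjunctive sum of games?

Stack A, S = {1, 5}:
G(0) = 0
G(1) = mex{0} = 1
G(2) = mex{1} = 0
G(3) = mex{0} = 1
G(4) = mex{1} = 0
G(5) = mex{0,0} = 1
G(6) = mex{1,1} = 0
G(7) = mex{0,0} = 1
G(8) = mex{1,1} = 0
G(9) = mex{0,0} = 1
G(10) = mex{1,1} = 0
G(11) = mex{0,0} = 1
G(12) = mex{1,1} = 0
G(13) = mex{0,0} = 1
G(14) = mex{1,1} = 0
G_A(14) = 0.
Stack B, S = {5, 6, 7}:
G(0) = 0
G(1) = mex{} = 0
G(2) = mex{} = 0
G(3) = mex{} = 0
G(4) = mex{} = 0
G(5) = mex{0} = 1
G(6) = mex{0,0} = 1
G(7) = mex{0,0,0} = 1
G(8) = mex{0,0,0} = 1
G(9) = mex{0,0,0} = 1
G(10) = mex{1,0,0} = 2
G(11) = mex{1,1,0} = 2
G(12) = mex{1,1,1} = 0
G(13) = mex{1,1,1} = 0
G(14) = mex{1,1,1} = 0
G(15) = mex{2,1,1} = 0
G(16) = mex{2,2,1} = 0
G(17) = mex{0,2,2} = 1
G(18) = mex{0,0,2} = 1
G_B(18) = 1.
Combined Grundy value = 0 ⊕ 1 = 1.

1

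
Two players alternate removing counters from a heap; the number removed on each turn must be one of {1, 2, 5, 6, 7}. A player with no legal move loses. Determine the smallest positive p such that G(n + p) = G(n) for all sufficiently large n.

n :  0  1  2  3  4  5  6  7  8  9 10 11 12 13 14 15 16 17 18 19 20 21 22 23
G :  0  1  2  0  1  2  3  4  5  3  4  0  1  2  0  1  2  3  4  5  3  4  0  1
G(n+11) = G(n) holds for n = 0,…,6 (a full window of length max(S) = 7), so the sequence is purely periodic with period 11.

11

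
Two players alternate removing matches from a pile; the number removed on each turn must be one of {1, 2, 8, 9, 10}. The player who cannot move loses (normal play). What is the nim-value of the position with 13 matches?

n :  0  1  2  3  4  5  6  7  8  9 10 11 12 13
G :  0  1  2  0  1  2  0  1  2  3  4  5  3  4

4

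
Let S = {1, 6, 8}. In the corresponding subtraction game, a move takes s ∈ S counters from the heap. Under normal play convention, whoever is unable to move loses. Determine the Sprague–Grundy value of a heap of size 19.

1

n :  0  1  2  3  4  5  6  7  8  9 10 11 12 13 14 15 16 17 18 19
G :  0  1  0  1  0  1  2  0  1  0  1  0  1  2  0  1  0  1  0  1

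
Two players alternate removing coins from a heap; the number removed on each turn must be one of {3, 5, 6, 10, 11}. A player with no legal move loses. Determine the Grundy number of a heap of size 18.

0

n :  0  1  2  3  4  5  6  7  8  9 10 11 12 13 14 15 16 17 18
G :  0  0  0  1  1  1  2  2  2  0  3  3  1  4  4  2  0  0  0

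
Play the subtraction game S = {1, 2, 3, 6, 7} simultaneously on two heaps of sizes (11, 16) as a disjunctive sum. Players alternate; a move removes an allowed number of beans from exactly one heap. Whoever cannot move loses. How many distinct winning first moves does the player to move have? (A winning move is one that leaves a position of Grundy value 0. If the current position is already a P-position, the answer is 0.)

3

All heaps use S = {1, 2, 3, 6, 7}:
n :  0  1  2  3  4  5  6  7  8  9 10 11 12 13 14 15 16
G :  0  1  2  3  0  1  2  3  0  1  2  3  0  1  2  3  0
Heap A: G(11) = 3.
Heap B: G(16) = 0.
Combined Grundy value = 3 ⊕ 0 = 3.
A winning move leaves total XOR = 0, i.e. changes one component's Grundy value g to g ⊕ X where X is the current total.
Heap A: need g' = 3⊕3 = 0. Options: 11−1→G=2, 11−2→G=1, 11−3→G=0, 11−6→G=1, 11−7→G=0. Hits: 2.
Heap B: need g' = 0⊕3 = 3. Options: 16−1→G=3, 16−2→G=2, 16−3→G=1, 16−6→G=2, 16−7→G=1. Hits: 1.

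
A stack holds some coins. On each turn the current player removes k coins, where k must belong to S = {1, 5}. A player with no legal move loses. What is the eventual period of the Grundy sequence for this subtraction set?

n :  0  1  2  3  4  5  6  7  8  9 10 11 12 13 14
G :  0  1  0  1  0  1  0  1  0  1  0  1  0  1  0
G(n+2) = G(n) holds for n = 0,…,4 (a full window of length max(S) = 5), so the sequence is purely periodic with period 2.

2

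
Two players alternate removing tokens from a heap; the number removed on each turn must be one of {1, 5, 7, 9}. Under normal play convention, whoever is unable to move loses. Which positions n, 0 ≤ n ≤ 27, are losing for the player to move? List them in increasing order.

n :  0  1  2  3  4  5  6  7  8  9 10 11 12 13 14 15 16 17 18 19 20 21 22 23 24 25 26 27
G :  0  1  0  1  0  1  0  1  0  1  0  1  0  1  0  1  0  1  0  1  0  1  0  1  0  1  0  1
P-positions are exactly the n with G(n) = 0.

0, 2, 4, 6, 8, 10, 12, 14, 16, 18, 20, 22, 24, 26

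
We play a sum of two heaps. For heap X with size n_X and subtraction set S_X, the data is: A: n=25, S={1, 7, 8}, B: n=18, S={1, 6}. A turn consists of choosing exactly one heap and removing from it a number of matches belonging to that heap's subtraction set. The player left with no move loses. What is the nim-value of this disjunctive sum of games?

Heap A, S = {1, 7, 8}:
G(0) = 0
G(1) = mex{0} = 1
G(2) = mex{1} = 0
G(3) = mex{0} = 1
G(4) = mex{1} = 0
G(5) = mex{0} = 1
G(6) = mex{1} = 0
G(7) = mex{0,0} = 1
G(8) = mex{1,1,0} = 2
G(9) = mex{2,0,1} = 3
G(10) = mex{3,1,0} = 2
G(11) = mex{2,0,1} = 3
G(12) = mex{3,1,0} = 2
G(13) = mex{2,0,1} = 3
G(14) = mex{3,1,0} = 2
G(15) = mex{2,2,1} = 0
G(16) = mex{0,3,2} = 1
G(17) = mex{1,2,3} = 0
G(18) = mex{0,3,2} = 1
G(19) = mex{1,2,3} = 0
G(20) = mex{0,3,2} = 1
G(21) = mex{1,2,3} = 0
G(22) = mex{0,0,2} = 1
G(23) = mex{1,1,0} = 2
G(24) = mex{2,0,1} = 3
G(25) = mex{3,1,0} = 2
G_A(25) = 2.
Heap B, S = {1, 6}:
n :  0  1  2  3  4  5  6  7  8  9 10 11 12 13 14 15 16 17 18
G :  0  1  0  1  0  1  2  0  1  0  1  0  1  2  0  1  0  1  0
G_B(18) = 0.
Combined Grundy value = 2 ⊕ 0 = 2.

2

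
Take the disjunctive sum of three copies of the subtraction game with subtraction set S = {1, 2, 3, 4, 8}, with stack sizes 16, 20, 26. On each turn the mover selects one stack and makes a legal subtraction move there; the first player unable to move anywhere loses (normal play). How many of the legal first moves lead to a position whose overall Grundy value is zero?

All stacks use S = {1, 2, 3, 4, 8}:
n :  0  1  2  3  4  5  6  7  8  9 10 11 12 13 14 15 16 17 18 19 20 21 22 23 24 25 26
G :  0  1  2  3  4  0  1  2  3  4  0  1  2  3  4  0  1  2  3  4  0  1  2  3  4  0  1
Stack A: G(16) = 1.
Stack B: G(20) = 0.
Stack C: G(26) = 1.
Combined Grundy value = 1 ⊕ 0 ⊕ 1 = 0.
A winning move leaves total XOR = 0, i.e. changes one component's Grundy value g to g ⊕ X where X is the current total.
Stack A: target g' = 1⊕0 = 1, but every legal move changes the Grundy value (mex property), so 0 moves.
Stack B: target g' = 0⊕0 = 0, but every legal move changes the Grundy value (mex property), so 0 moves.
Stack C: target g' = 1⊕0 = 1, but every legal move changes the Grundy value (mex property), so 0 moves.

0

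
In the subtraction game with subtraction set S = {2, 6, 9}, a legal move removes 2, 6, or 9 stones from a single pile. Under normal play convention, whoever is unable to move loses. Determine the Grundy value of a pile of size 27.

n :  0  1  2  3  4  5  6  7  8  9 10 11 12 13 14 15 16 17 18 19 20 21 22 23 24 25 26 27
G :  0  0  1  1  0  0  1  1  0  2  1  3  0  2  1  0  0  1  1  0  0  1  1  0  2  1  3  0

0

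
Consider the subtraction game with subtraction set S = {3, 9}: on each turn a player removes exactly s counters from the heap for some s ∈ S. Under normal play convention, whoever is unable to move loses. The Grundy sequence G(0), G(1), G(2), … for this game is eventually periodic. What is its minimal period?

6

n :  0  1  2  3  4  5  6  7  8  9 10 11 12 13 14 15 16
G :  0  0  0  1  1  1  0  0  0  1  1  1  0  0  0  1  1
G(n+6) = G(n) holds for n = 0,…,8 (a full window of length max(S) = 9), so the sequence is purely periodic with period 6.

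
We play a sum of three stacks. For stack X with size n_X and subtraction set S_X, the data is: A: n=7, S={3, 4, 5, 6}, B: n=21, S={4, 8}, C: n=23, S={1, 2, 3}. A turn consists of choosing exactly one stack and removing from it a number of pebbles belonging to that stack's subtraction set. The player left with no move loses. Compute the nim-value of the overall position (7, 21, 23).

Stack A, S = {3, 4, 5, 6}:
G(0) = 0
G(1) = mex{} = 0
G(2) = mex{} = 0
G(3) = mex{0} = 1
G(4) = mex{0,0} = 1
G(5) = mex{0,0,0} = 1
G(6) = mex{1,0,0,0} = 2
G(7) = mex{1,1,0,0} = 2
G_A(7) = 2.
Stack B, S = {4, 8}:
G(0) = 0
G(1) = mex{} = 0
G(2) = mex{} = 0
G(3) = mex{} = 0
G(4) = mex{0} = 1
G(5) = mex{0} = 1
G(6) = mex{0} = 1
G(7) = mex{0} = 1
G(8) = mex{1,0} = 2
G(9) = mex{1,0} = 2
G(10) = mex{1,0} = 2
G(11) = mex{1,0} = 2
G(12) = mex{2,1} = 0
G(13) = mex{2,1} = 0
G(14) = mex{2,1} = 0
G(15) = mex{2,1} = 0
G(16) = mex{0,2} = 1
G(17) = mex{0,2} = 1
G(18) = mex{0,2} = 1
G(19) = mex{0,2} = 1
G(20) = mex{1,0} = 2
G(21) = mex{1,0} = 2
G_B(21) = 2.
Stack C, S = {1, 2, 3}:
n :  0  1  2  3  4  5  6  7  8  9 10 11 12 13 14 15 16 17 18 19 20 21 22 23
G :  0  1  2  3  0  1  2  3  0  1  2  3  0  1  2  3  0  1  2  3  0  1  2  3
G_C(23) = 3.
Combined Grundy value = 2 ⊕ 2 ⊕ 3 = 3.

3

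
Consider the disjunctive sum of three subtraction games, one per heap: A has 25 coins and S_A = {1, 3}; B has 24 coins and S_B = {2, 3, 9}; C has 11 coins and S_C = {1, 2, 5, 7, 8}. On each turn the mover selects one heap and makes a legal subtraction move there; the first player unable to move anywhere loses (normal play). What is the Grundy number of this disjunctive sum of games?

2

Heap A, S = {1, 3}:
n :  0  1  2  3  4  5  6  7  8  9 10 11 12 13 14 15 16 17 18 19 20 21 22 23 24 25
G :  0  1  0  1  0  1  0  1  0  1  0  1  0  1  0  1  0  1  0  1  0  1  0  1  0  1
G_A(25) = 1.
Heap B, S = {2, 3, 9}:
G(0) = 0
G(1) = mex{} = 0
G(2) = mex{0} = 1
G(3) = mex{0,0} = 1
G(4) = mex{1,0} = 2
G(5) = mex{1,1} = 0
G(6) = mex{2,1} = 0
G(7) = mex{0,2} = 1
G(8) = mex{0,0} = 1
G(9) = mex{1,0,0} = 2
G(10) = mex{1,1,0} = 2
G(11) = mex{2,1,1} = 0
G(12) = mex{2,2,1} = 0
G(13) = mex{0,2,2} = 1
G(14) = mex{0,0,0} = 1
G(15) = mex{1,0,0} = 2
G(16) = mex{1,1,1} = 0
G(17) = mex{2,1,1} = 0
G(18) = mex{0,2,2} = 1
G(19) = mex{0,0,2} = 1
G(20) = mex{1,0,0} = 2
G(21) = mex{1,1,0} = 2
G(22) = mex{2,1,1} = 0
G(23) = mex{2,2,1} = 0
G(24) = mex{0,2,2} = 1
G_B(24) = 1.
Heap C, S = {1, 2, 5, 7, 8}:
n :  0  1  2  3  4  5  6  7  8  9 10 11
G :  0  1  2  0  1  2  0  1  2  0  1  2
G_C(11) = 2.
Combined Grundy value = 1 ⊕ 1 ⊕ 2 = 2.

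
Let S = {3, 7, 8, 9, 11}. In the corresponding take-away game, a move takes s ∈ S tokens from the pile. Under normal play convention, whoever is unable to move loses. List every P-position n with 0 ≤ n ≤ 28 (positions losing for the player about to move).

n :  0  1  2  3  4  5  6  7  8  9 10 11 12 13 14 15 16 17 18 19 20 21 22 23 24 25 26 27 28
G :  0  0  0  1  1  1  0  2  2  1  3  3  2  2  4  3  0  5  0  1  0  1  0  1  4  1  2  2  2
P-positions are exactly the n with G(n) = 0.

0, 1, 2, 6, 16, 18, 20, 22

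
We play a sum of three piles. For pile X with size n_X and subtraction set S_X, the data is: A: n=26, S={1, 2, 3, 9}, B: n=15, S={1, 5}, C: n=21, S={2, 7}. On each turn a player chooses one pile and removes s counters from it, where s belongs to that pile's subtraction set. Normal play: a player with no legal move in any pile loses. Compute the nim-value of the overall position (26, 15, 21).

2

Pile A, S = {1, 2, 3, 9}:
n :  0  1  2  3  4  5  6  7  8  9 10 11 12 13 14 15 16 17 18 19 20 21 22 23 24 25 26
G :  0  1  2  3  0  1  2  3  0  1  2  3  0  1  2  3  0  1  2  3  0  1  2  3  0  1  2
G_A(26) = 2.
Pile B, S = {1, 5}:
n :  0  1  2  3  4  5  6  7  8  9 10 11 12 13 14 15
G :  0  1  0  1  0  1  0  1  0  1  0  1  0  1  0  1
G_B(15) = 1.
Pile C, S = {2, 7}:
n :  0  1  2  3  4  5  6  7  8  9 10 11 12 13 14 15 16 17 18 19 20 21
G :  0  0  1  1  0  0  1  1  2  0  0  1  1  0  0  1  1  2  0  0  1  1
G_C(21) = 1.
Combined Grundy value = 2 ⊕ 1 ⊕ 1 = 2.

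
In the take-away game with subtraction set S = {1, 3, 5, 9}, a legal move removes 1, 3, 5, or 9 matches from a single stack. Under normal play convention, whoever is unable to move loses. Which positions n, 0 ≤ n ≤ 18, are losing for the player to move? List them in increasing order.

0, 2, 4, 6, 8, 10, 12, 14, 16, 18

n :  0  1  2  3  4  5  6  7  8  9 10 11 12 13 14 15 16 17 18
G :  0  1  0  1  0  1  0  1  0  1  0  1  0  1  0  1  0  1  0
P-positions are exactly the n with G(n) = 0.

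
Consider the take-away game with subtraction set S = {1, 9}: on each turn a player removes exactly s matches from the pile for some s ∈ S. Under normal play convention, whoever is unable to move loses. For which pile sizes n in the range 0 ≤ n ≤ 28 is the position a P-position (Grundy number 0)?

0, 2, 4, 6, 8, 10, 12, 14, 16, 18, 20, 22, 24, 26, 28

n :  0  1  2  3  4  5  6  7  8  9 10 11 12 13 14 15 16 17 18 19 20 21 22 23 24 25 26 27 28
G :  0  1  0  1  0  1  0  1  0  1  0  1  0  1  0  1  0  1  0  1  0  1  0  1  0  1  0  1  0
P-positions are exactly the n with G(n) = 0.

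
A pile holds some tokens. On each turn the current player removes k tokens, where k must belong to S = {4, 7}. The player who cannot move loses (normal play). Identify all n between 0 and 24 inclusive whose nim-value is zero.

n :  0  1  2  3  4  5  6  7  8  9 10 11 12 13 14 15 16 17 18 19 20 21 22 23 24
G :  0  0  0  0  1  1  1  1  2  2  2  0  0  0  0  1  1  1  1  2  2  2  0  0  0
P-positions are exactly the n with G(n) = 0.

0, 1, 2, 3, 11, 12, 13, 14, 22, 23, 24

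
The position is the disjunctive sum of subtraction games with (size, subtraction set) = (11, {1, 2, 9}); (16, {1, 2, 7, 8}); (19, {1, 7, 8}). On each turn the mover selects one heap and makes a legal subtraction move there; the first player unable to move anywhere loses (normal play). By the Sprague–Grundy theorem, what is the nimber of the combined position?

Heap A, S = {1, 2, 9}:
n :  0  1  2  3  4  5  6  7  8  9 10 11
G :  0  1  2  0  1  2  0  1  2  3  0  1
G_A(11) = 1.
Heap B, S = {1, 2, 7, 8}:
G(0) = 0
G(1) = mex{0} = 1
G(2) = mex{1,0} = 2
G(3) = mex{2,1} = 0
G(4) = mex{0,2} = 1
G(5) = mex{1,0} = 2
G(6) = mex{2,1} = 0
G(7) = mex{0,2,0} = 1
G(8) = mex{1,0,1,0} = 2
G(9) = mex{2,1,2,1} = 0
G(10) = mex{0,2,0,2} = 1
G(11) = mex{1,0,1,0} = 2
G(12) = mex{2,1,2,1} = 0
G(13) = mex{0,2,0,2} = 1
G(14) = mex{1,0,1,0} = 2
G(15) = mex{2,1,2,1} = 0
G(16) = mex{0,2,0,2} = 1
G_B(16) = 1.
Heap C, S = {1, 7, 8}:
n :  0  1  2  3  4  5  6  7  8  9 10 11 12 13 14 15 16 17 18 19
G :  0  1  0  1  0  1  0  1  2  3  2  3  2  3  2  0  1  0  1  0
G_C(19) = 0.
Combined Grundy value = 1 ⊕ 1 ⊕ 0 = 0.

0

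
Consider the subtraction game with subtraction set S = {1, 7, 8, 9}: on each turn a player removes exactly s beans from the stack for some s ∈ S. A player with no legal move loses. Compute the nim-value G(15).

n :  0  1  2  3  4  5  6  7  8  9 10 11 12 13 14 15
G :  0  1  0  1  0  1  0  1  2  3  2  3  2  3  2  3

3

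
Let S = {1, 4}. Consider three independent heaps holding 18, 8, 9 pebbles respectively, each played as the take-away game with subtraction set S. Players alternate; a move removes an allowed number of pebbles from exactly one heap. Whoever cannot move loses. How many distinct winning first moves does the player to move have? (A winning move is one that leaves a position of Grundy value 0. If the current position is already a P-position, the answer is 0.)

1

All heaps use S = {1, 4}:
n :  0  1  2  3  4  5  6  7  8  9 10 11 12 13 14 15 16 17 18
G :  0  1  0  1  2  0  1  0  1  2  0  1  0  1  2  0  1  0  1
Heap A: G(18) = 1.
Heap B: G(8) = 1.
Heap C: G(9) = 2.
Combined Grundy value = 1 ⊕ 1 ⊕ 2 = 2.
A winning move leaves total XOR = 0, i.e. changes one component's Grundy value g to g ⊕ X where X is the current total.
Heap A: need g' = 1⊕2 = 3. Options: 18−1→G=0, 18−4→G=2. Hits: 0.
Heap B: need g' = 1⊕2 = 3. Options: 8−1→G=0, 8−4→G=2. Hits: 0.
Heap C: need g' = 2⊕2 = 0. Options: 9−1→G=1, 9−4→G=0. Hits: 1.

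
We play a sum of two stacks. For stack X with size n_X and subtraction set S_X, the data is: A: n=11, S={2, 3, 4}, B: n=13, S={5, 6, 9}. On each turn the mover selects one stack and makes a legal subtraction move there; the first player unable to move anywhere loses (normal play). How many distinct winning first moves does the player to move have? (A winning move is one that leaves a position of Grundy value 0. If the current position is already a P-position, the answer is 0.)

0

Stack A, S = {2, 3, 4}:
n :  0  1  2  3  4  5  6  7  8  9 10 11
G :  0  0  1  1  2  2  0  0  1  1  2  2
G_A(11) = 2.
Stack B, S = {5, 6, 9}:
G(0) = 0
G(1) = mex{} = 0
G(2) = mex{} = 0
G(3) = mex{} = 0
G(4) = mex{} = 0
G(5) = mex{0} = 1
G(6) = mex{0,0} = 1
G(7) = mex{0,0} = 1
G(8) = mex{0,0} = 1
G(9) = mex{0,0,0} = 1
G(10) = mex{1,0,0} = 2
G(11) = mex{1,1,0} = 2
G(12) = mex{1,1,0} = 2
G(13) = mex{1,1,0} = 2
G_B(13) = 2.
Combined Grundy value = 2 ⊕ 2 = 0.
A winning move leaves total XOR = 0, i.e. changes one component's Grundy value g to g ⊕ X where X is the current total.
Stack A: target g' = 2⊕0 = 2, but every legal move changes the Grundy value (mex property), so 0 moves.
Stack B: target g' = 2⊕0 = 2, but every legal move changes the Grundy value (mex property), so 0 moves.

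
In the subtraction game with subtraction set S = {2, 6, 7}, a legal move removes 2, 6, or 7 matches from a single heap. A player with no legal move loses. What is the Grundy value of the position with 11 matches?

G(0) = 0
G(1) = mex{} = 0
G(2) = mex{0} = 1
G(3) = mex{0} = 1
G(4) = mex{1} = 0
G(5) = mex{1} = 0
G(6) = mex{0,0} = 1
G(7) = mex{0,0,0} = 1
G(8) = mex{1,1,0} = 2
G(9) = mex{1,1,1} = 0
G(10) = mex{2,0,1} = 3
G(11) = mex{0,0,0} = 1

1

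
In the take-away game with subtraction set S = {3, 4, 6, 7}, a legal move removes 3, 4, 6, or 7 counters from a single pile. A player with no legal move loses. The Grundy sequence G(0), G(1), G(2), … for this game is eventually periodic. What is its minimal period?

n :  0  1  2  3  4  5  6  7  8  9 10 11 12 13 14 15 16 17 18 19 20 21
G :  0  0  0  1  1  1  2  2  2  3  0  0  0  1  1  1  2  2  2  3  0  0
G(n+10) = G(n) holds for n = 0,…,6 (a full window of length max(S) = 7), so the sequence is purely periodic with period 10.

10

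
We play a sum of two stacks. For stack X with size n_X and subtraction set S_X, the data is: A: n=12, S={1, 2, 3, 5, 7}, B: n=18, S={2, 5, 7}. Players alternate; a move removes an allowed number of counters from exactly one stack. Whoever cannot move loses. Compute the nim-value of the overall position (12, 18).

2

Stack A, S = {1, 2, 3, 5, 7}:
G(0) = 0
G(1) = mex{0} = 1
G(2) = mex{1,0} = 2
G(3) = mex{2,1,0} = 3
G(4) = mex{3,2,1} = 0
G(5) = mex{0,3,2,0} = 1
G(6) = mex{1,0,3,1} = 2
G(7) = mex{2,1,0,2,0} = 3
G(8) = mex{3,2,1,3,1} = 0
G(9) = mex{0,3,2,0,2} = 1
G(10) = mex{1,0,3,1,3} = 2
G(11) = mex{2,1,0,2,0} = 3
G(12) = mex{3,2,1,3,1} = 0
G_A(12) = 0.
Stack B, S = {2, 5, 7}:
G(0) = 0
G(1) = mex{} = 0
G(2) = mex{0} = 1
G(3) = mex{0} = 1
G(4) = mex{1} = 0
G(5) = mex{1,0} = 2
G(6) = mex{0,0} = 1
G(7) = mex{2,1,0} = 3
G(8) = mex{1,1,0} = 2
G(9) = mex{3,0,1} = 2
G(10) = mex{2,2,1} = 0
G(11) = mex{2,1,0} = 3
G(12) = mex{0,3,2} = 1
G(13) = mex{3,2,1} = 0
G(14) = mex{1,2,3} = 0
G(15) = mex{0,0,2} = 1
G(16) = mex{0,3,2} = 1
G(17) = mex{1,1,0} = 2
G(18) = mex{1,0,3} = 2
G_B(18) = 2.
Combined Grundy value = 0 ⊕ 2 = 2.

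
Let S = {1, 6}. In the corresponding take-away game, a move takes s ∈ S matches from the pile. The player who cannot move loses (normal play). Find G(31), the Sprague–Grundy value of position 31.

n :  0  1  2  3  4  5  6  7  8  9 10 11 12 13 14 15 16 17 18 19 20 21 22 23 24 25 26 27 28 29 30 31
G :  0  1  0  1  0  1  2  0  1  0  1  0  1  2  0  1  0  1  0  1  2  0  1  0  1  0  1  2  0  1  0  1

1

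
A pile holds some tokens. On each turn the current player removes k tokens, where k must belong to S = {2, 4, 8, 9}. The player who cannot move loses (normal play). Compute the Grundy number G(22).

G(0) = 0
G(1) = mex{} = 0
G(2) = mex{0} = 1
G(3) = mex{0} = 1
G(4) = mex{1,0} = 2
G(5) = mex{1,0} = 2
G(6) = mex{2,1} = 0
G(7) = mex{2,1} = 0
G(8) = mex{0,2,0} = 1
G(9) = mex{0,2,0,0} = 1
G(10) = mex{1,0,1,0} = 2
G(11) = mex{1,0,1,1} = 2
G(12) = mex{2,1,2,1} = 0
G(13) = mex{2,1,2,2} = 0
G(14) = mex{0,2,0,2} = 1
G(15) = mex{0,2,0,0} = 1
G(16) = mex{1,0,1,0} = 2
G(17) = mex{1,0,1,1} = 2
G(18) = mex{2,1,2,1} = 0
G(19) = mex{2,1,2,2} = 0
G(20) = mex{0,2,0,2} = 1
G(21) = mex{0,2,0,0} = 1
G(22) = mex{1,0,1,0} = 2

2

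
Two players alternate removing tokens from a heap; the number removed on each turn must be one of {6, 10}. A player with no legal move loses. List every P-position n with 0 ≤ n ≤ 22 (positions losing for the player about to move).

G(0) = 0
G(1) = mex{} = 0
G(2) = mex{} = 0
G(3) = mex{} = 0
G(4) = mex{} = 0
G(5) = mex{} = 0
G(6) = mex{0} = 1
G(7) = mex{0} = 1
G(8) = mex{0} = 1
G(9) = mex{0} = 1
G(10) = mex{0,0} = 1
G(11) = mex{0,0} = 1
G(12) = mex{1,0} = 2
G(13) = mex{1,0} = 2
G(14) = mex{1,0} = 2
G(15) = mex{1,0} = 2
G(16) = mex{1,1} = 0
G(17) = mex{1,1} = 0
G(18) = mex{2,1} = 0
G(19) = mex{2,1} = 0
G(20) = mex{2,1} = 0
G(21) = mex{2,1} = 0
G(22) = mex{0,2} = 1
P-positions are exactly the n with G(n) = 0.

0, 1, 2, 3, 4, 5, 16, 17, 18, 19, 20, 21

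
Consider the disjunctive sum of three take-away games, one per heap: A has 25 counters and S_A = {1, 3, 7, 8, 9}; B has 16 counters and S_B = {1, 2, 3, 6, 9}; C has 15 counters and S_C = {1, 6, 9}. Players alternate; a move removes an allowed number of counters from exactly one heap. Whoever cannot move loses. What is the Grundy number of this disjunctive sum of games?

Heap A, S = {1, 3, 7, 8, 9}:
G(0) = 0
G(1) = mex{0} = 1
G(2) = mex{1} = 0
G(3) = mex{0,0} = 1
G(4) = mex{1,1} = 0
G(5) = mex{0,0} = 1
G(6) = mex{1,1} = 0
G(7) = mex{0,0,0} = 1
G(8) = mex{1,1,1,0} = 2
G(9) = mex{2,0,0,1,0} = 3
G(10) = mex{3,1,1,0,1} = 2
G(11) = mex{2,2,0,1,0} = 3
G(12) = mex{3,3,1,0,1} = 2
G(13) = mex{2,2,0,1,0} = 3
G(14) = mex{3,3,1,0,1} = 2
G(15) = mex{2,2,2,1,0} = 3
G(16) = mex{3,3,3,2,1} = 0
G(17) = mex{0,2,2,3,2} = 1
G(18) = mex{1,3,3,2,3} = 0
G(19) = mex{0,0,2,3,2} = 1
G(20) = mex{1,1,3,2,3} = 0
G(21) = mex{0,0,2,3,2} = 1
G(22) = mex{1,1,3,2,3} = 0
G(23) = mex{0,0,0,3,2} = 1
G(24) = mex{1,1,1,0,3} = 2
G(25) = mex{2,0,0,1,0} = 3
G_A(25) = 3.
Heap B, S = {1, 2, 3, 6, 9}:
G(0) = 0
G(1) = mex{0} = 1
G(2) = mex{1,0} = 2
G(3) = mex{2,1,0} = 3
G(4) = mex{3,2,1} = 0
G(5) = mex{0,3,2} = 1
G(6) = mex{1,0,3,0} = 2
G(7) = mex{2,1,0,1} = 3
G(8) = mex{3,2,1,2} = 0
G(9) = mex{0,3,2,3,0} = 1
G(10) = mex{1,0,3,0,1} = 2
G(11) = mex{2,1,0,1,2} = 3
G(12) = mex{3,2,1,2,3} = 0
G(13) = mex{0,3,2,3,0} = 1
G(14) = mex{1,0,3,0,1} = 2
G(15) = mex{2,1,0,1,2} = 3
G(16) = mex{3,2,1,2,3} = 0
G_B(16) = 0.
Heap C, S = {1, 6, 9}:
n :  0  1  2  3  4  5  6  7  8  9 10 11 12 13 14 15
G :  0  1  0  1  0  1  2  0  1  2  3  2  0  1  0  1
G_C(15) = 1.
Combined Grundy value = 3 ⊕ 0 ⊕ 1 = 2.

2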